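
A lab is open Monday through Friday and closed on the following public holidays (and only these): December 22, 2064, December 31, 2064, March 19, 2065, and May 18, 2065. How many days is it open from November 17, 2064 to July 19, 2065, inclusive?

171 business days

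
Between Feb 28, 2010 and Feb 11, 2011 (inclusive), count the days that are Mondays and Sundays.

Feb 28, 2010 is a Sunday.
From Feb 28, 2010 to Feb 11, 2011 is 349 days inclusive.
349 = 7 × 49 + 6, so there are 49 full weeks plus 6 extra days.
Each full week contributes 2 days from the set (Mon, Sun): 49 × 2 = 98.
The 6 extra days are Sunday, Monday, Tuesday, Wednesday, Thursday, Friday — 2 of them qualify.
Total: 98 + 2 = 100.

100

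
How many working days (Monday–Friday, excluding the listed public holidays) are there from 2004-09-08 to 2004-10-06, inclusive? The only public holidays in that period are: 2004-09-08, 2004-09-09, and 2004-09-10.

2004-09-08 is a Wednesday.
That's 29 days from start to end, counting both.
29 = 7 × 4 + 1, so there are 4 full weeks plus 1 extra day.
Each full week contributes 5 weekdays (Mon–Fri): 4 × 5 = 20.
The 1 extra day is Wednesday — 1 of them qualifies.
Total: 20 + 1 = 21.
Holidays: 2004-09-08 (Wed); 2004-09-09 (Thu); 2004-09-10 (Fri).
All 3 holidays fall on weekdays, so subtract 3.
Business days: 21 − 3 = 18.

18 working days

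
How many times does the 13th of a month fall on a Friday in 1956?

3

The 13th falls on a Friday when the month's 13th has weekday Fri.
Jan 13 is Fri ✓; Feb 13 is Mon; Mar 13 is Tue; Apr 13 is Fri ✓; May 13 is Sun; Jun 13 is Wed; Jul 13 is Fri ✓; Aug 13 is Mon; Sep 13 is Thu; Oct 13 is Sat; Nov 13 is Tue; Dec 13 is Thu.
Friday the 13ths: Jan, Apr, Jul.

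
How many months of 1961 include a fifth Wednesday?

4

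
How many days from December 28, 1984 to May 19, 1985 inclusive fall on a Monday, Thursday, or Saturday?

61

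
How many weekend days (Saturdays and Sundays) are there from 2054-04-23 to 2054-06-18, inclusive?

2054-04-23 is a Thursday.
That's 57 days from start to end, counting both.
57 = 7 × 8 + 1, so there are 8 full weeks plus 1 extra day.
Each full week contributes 2 weekend days (Sat, Sun): 8 × 2 = 16.
The 1 extra day is Thursday — none qualify.
Total: 16 + 0 = 16.

16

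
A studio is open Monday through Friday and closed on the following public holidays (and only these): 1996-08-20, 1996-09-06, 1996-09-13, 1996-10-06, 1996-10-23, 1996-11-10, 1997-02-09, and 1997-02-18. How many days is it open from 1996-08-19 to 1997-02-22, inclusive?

1996-08-19 is a Monday.
The range spans 188 days (inclusive of both endpoints).
188 = 7 × 26 + 6, so there are 26 full weeks plus 6 extra days.
Each full week contributes 5 weekdays (Mon–Fri): 26 × 5 = 130.
The 6 extra days are Monday, Tuesday, Wednesday, Thursday, Friday, Saturday — 5 of them qualify.
Total: 130 + 5 = 135.
Holidays: 1996-08-20 (Tue); 1996-09-06 (Fri); 1996-09-13 (Fri); 1996-10-06 (Sun); 1996-10-23 (Wed); 1996-11-10 (Sun); 1997-02-09 (Sun); 1997-02-18 (Tue).
5 of the 8 holidays fall on weekdays; the rest are weekends and were already excluded.
Business days: 135 − 5 = 130.

130 working days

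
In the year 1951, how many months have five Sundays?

4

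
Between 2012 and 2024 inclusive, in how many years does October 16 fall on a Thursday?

Day of week of October 16 in each year:
2012: Tue, 2013: Wed, 2014: Thu ✓, 2015: Fri, 2016: Sun, 2017: Mon, 2018: Tue, 2019: Wed, 2020: Fri, 2021: Sat, 2022: Sun, 2023: Mon, 2024: Wed
Thursdays: 2014.

1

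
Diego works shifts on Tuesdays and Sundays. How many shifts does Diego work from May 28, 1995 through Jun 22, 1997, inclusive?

217

May 28, 1995 is a Sunday.
That's 757 days from start to end, counting both.
757 = 7 × 108 + 1, so there are 108 full weeks plus 1 extra day.
Each full week contributes 2 days from the set (Tue, Sun): 108 × 2 = 216.
The 1 extra day is Sun — 1 of them qualifies.
Total: 216 + 1 = 217.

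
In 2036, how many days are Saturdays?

52

Jan 1, 2036 is a Tuesday.
The range spans 366 days (inclusive of both endpoints).
366 = 7 × 52 + 2, so there are 52 full weeks plus 2 extra days.
Each full week contributes one Saturday: 52 so far.
The 2 extra days are Tue, Wed — none qualify.
Total: 52 + 0 = 52.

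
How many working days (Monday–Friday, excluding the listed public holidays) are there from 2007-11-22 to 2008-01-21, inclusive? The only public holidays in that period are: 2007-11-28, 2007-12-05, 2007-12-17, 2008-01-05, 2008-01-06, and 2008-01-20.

2007-11-22 is a Thursday.
The range spans 61 days (inclusive of both endpoints).
61 = 7 × 8 + 5, so there are 8 full weeks plus 5 extra days.
Each full week contributes 5 weekdays (Mon–Fri): 8 × 5 = 40.
The 5 extra days are Thu, Fri, Sat, Sun, Mon — 3 of them qualify.
Total: 40 + 3 = 43.
Holidays: 2007-11-28 (Wed); 2007-12-05 (Wed); 2007-12-17 (Mon); 2008-01-05 (Sat); 2008-01-06 (Sun); 2008-01-20 (Sun).
3 of the 6 holidays fall on weekdays; the rest are weekends and were already excluded.
Business days: 43 − 3 = 40.

40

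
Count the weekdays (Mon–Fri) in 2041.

261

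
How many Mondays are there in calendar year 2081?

52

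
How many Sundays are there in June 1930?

1 June 1930 is a Sunday.
From 1 June 1930 to 30 June 1930 is 30 days inclusive.
30 = 7 × 4 + 2, so there are 4 full weeks plus 2 extra days.
Each full week contributes one Sunday: 4 so far.
The 2 extra days are Sunday, Monday — 1 of them qualifies.
Total: 4 + 1 = 5.

5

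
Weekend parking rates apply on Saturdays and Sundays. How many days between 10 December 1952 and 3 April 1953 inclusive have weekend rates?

32

10 December 1952 is a Wednesday.
The range spans 115 days (inclusive of both endpoints).
115 = 7 × 16 + 3, so there are 16 full weeks plus 3 extra days.
Each full week contributes 2 weekend days (Sat, Sun): 16 × 2 = 32.
The 3 extra days are Wednesday, Thursday, Friday — none qualify.
Total: 32 + 0 = 32.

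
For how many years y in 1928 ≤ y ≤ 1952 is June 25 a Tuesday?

Day of week of June 25 in each year:
1928: Mon, 1929: Tue ✓, 1930: Wed, 1931: Thu, 1932: Sat, 1933: Sun, 1934: Mon, 1935: Tue ✓, 1936: Thu, 1937: Fri, 1938: Sat, 1939: Sun, 1940: Tue ✓, 1941: Wed, 1942: Thu, 1943: Fri, 1944: Sun, 1945: Mon, 1946: Tue ✓, 1947: Wed, 1948: Fri, 1949: Sat, 1950: Sun, 1951: Mon, 1952: Wed
Tuesdays: 1929, 1935, 1940, 1946.

4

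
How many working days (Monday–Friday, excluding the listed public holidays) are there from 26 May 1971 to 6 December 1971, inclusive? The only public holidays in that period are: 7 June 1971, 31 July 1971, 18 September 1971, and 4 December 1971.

138 working days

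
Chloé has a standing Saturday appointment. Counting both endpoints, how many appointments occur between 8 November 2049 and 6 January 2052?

113

8 November 2049 is a Monday.
That's 790 days from start to end, counting both.
790 = 7 × 112 + 6, so there are 112 full weeks plus 6 extra days.
Each full week contributes one Saturday: 112 so far.
The 6 extra days are Mon, Tue, Wed, Thu, Fri, Sat — 1 of them qualifies.
Total: 112 + 1 = 113.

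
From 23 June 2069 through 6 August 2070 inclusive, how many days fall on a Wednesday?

23 June 2069 is a Sunday.
From 23 June 2069 to 6 August 2070 is 410 days inclusive.
410 = 7 × 58 + 4, so there are 58 full weeks plus 4 extra days.
Each full week contributes one Wednesday: 58 so far.
The 4 extra days are Sun, Mon, Tue, Wed — 1 of them qualifies.
Total: 58 + 1 = 59.

59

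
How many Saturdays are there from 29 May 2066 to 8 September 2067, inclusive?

67

29 May 2066 is a Saturday.
The range spans 468 days (inclusive of both endpoints).
468 = 7 × 66 + 6, so there are 66 full weeks plus 6 extra days.
Each full week contributes one Saturday: 66 so far.
The 6 extra days are Sat, Sun, Mon, Tue, Wed, Thu — 1 of them qualifies.
Total: 66 + 1 = 67.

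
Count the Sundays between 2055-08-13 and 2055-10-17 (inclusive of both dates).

10 Sundays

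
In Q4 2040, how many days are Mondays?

14

1 October 2040 is a Monday.
From 1 October 2040 to 31 December 2040 is 92 days inclusive.
92 = 7 × 13 + 1, so there are 13 full weeks plus 1 extra day.
Each full week contributes one Monday: 13 so far.
The 1 extra day is Mon — 1 of them qualifies.
Total: 13 + 1 = 14.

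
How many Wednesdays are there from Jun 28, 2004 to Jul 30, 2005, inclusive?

Jun 28, 2004 is a Monday.
The range spans 398 days (inclusive of both endpoints).
398 = 7 × 56 + 6, so there are 56 full weeks plus 6 extra days.
Each full week contributes one Wednesday: 56 so far.
The 6 extra days are Monday, Tuesday, Wednesday, Thursday, Friday, Saturday — 1 of them qualifies.
Total: 56 + 1 = 57.

57 Wednesdays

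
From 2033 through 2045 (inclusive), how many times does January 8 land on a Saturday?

Day of week of January 8 in each year:
2033: Sat ✓, 2034: Sun, 2035: Mon, 2036: Tue, 2037: Thu, 2038: Fri, 2039: Sat ✓, 2040: Sun, 2041: Tue, 2042: Wed, 2043: Thu, 2044: Fri, 2045: Sun
Saturdays: 2033, 2039.

2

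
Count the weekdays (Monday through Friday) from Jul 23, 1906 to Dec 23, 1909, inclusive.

894

Jul 23, 1906 is a Monday.
The range spans 1250 days (inclusive of both endpoints).
1250 = 7 × 178 + 4, so there are 178 full weeks plus 4 extra days.
Each full week contributes 5 weekdays (Mon–Fri): 178 × 5 = 890.
The 4 extra days are Mon, Tue, Wed, Thu — 4 of them qualify.
Total: 890 + 4 = 894.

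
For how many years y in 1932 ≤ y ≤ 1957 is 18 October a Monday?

4

Day of week of October 18 in each year:
1932: Tue, 1933: Wed, 1934: Thu, 1935: Fri, 1936: Sun, 1937: Mon ✓, 1938: Tue, 1939: Wed, 1940: Fri, 1941: Sat, 1942: Sun, 1943: Mon ✓, 1944: Wed, 1945: Thu, 1946: Fri, 1947: Sat, 1948: Mon ✓, 1949: Tue, 1950: Wed, 1951: Thu, 1952: Sat, 1953: Sun, 1954: Mon ✓, 1955: Tue, 1956: Thu, 1957: Fri
Mondays: 1937, 1943, 1948, 1954.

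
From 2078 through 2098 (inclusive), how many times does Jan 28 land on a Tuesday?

3

Day of week of January 28 in each year:
2078: Fri, 2079: Sat, 2080: Sun, 2081: Tue ✓, 2082: Wed, 2083: Thu, 2084: Fri, 2085: Sun, 2086: Mon, 2087: Tue ✓, 2088: Wed, 2089: Fri, 2090: Sat, 2091: Sun, 2092: Mon, 2093: Wed, 2094: Thu, 2095: Fri, 2096: Sat, 2097: Mon, 2098: Tue ✓
Tuesdays: 2081, 2087, 2098.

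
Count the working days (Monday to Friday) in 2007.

261

January 1, 2007 is a Monday.
From January 1, 2007 to December 31, 2007 is 365 days inclusive.
365 = 7 × 52 + 1, so there are 52 full weeks plus 1 extra day.
Each full week contributes 5 weekdays (Mon–Fri): 52 × 5 = 260.
The 1 extra day is Mon — 1 of them qualifies.
Total: 260 + 1 = 261.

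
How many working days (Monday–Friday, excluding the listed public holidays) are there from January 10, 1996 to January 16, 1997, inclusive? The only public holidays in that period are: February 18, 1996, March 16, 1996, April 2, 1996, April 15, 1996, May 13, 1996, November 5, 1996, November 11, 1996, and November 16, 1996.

January 10, 1996 is a Wednesday.
From January 10, 1996 to January 16, 1997 is 373 days inclusive.
373 = 7 × 53 + 2, so there are 53 full weeks plus 2 extra days.
Each full week contributes 5 weekdays (Mon–Fri): 53 × 5 = 265.
The 2 extra days are Wednesday, Thursday — 2 of them qualify.
Total: 265 + 2 = 267.
Holidays: February 18, 1996 (Sun); March 16, 1996 (Sat); April 2, 1996 (Tue); April 15, 1996 (Mon); May 13, 1996 (Mon); November 5, 1996 (Tue); November 11, 1996 (Mon); November 16, 1996 (Sat).
5 of the 8 holidays fall on weekdays; the rest are weekends and were already excluded.
Business days: 267 − 5 = 262.

262 working days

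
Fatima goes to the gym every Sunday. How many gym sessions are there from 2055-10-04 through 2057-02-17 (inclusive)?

71

2055-10-04 is a Monday.
That's 503 days from start to end, counting both.
503 = 7 × 71 + 6, so there are 71 full weeks plus 6 extra days.
Each full week contributes one Sunday: 71 so far.
The 6 extra days are Monday, Tuesday, Wednesday, Thursday, Friday, Saturday — none qualify.
Total: 71 + 0 = 71.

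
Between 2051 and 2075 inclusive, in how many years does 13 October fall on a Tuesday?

Day of week of October 13 in each year:
2051: Fri, 2052: Sun, 2053: Mon, 2054: Tue ✓, 2055: Wed, 2056: Fri, 2057: Sat, 2058: Sun, 2059: Mon, 2060: Wed, 2061: Thu, 2062: Fri, 2063: Sat, 2064: Mon, 2065: Tue ✓, 2066: Wed, 2067: Thu, 2068: Sat, 2069: Sun, 2070: Mon, 2071: Tue ✓, 2072: Thu, 2073: Fri, 2074: Sat, 2075: Sun
Tuesdays: 2054, 2065, 2071.

3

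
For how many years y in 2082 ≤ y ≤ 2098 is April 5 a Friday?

2

Day of week of April 5 in each year:
2082: Sun, 2083: Mon, 2084: Wed, 2085: Thu, 2086: Fri ✓, 2087: Sat, 2088: Mon, 2089: Tue, 2090: Wed, 2091: Thu, 2092: Sat, 2093: Sun, 2094: Mon, 2095: Tue, 2096: Thu, 2097: Fri ✓, 2098: Sat
Fridays: 2086, 2097.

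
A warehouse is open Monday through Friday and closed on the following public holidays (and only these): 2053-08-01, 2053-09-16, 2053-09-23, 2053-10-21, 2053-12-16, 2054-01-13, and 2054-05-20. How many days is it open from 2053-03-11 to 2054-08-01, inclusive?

357

2053-03-11 is a Tuesday.
That's 509 days from start to end, counting both.
509 = 7 × 72 + 5, so there are 72 full weeks plus 5 extra days.
Each full week contributes 5 weekdays (Mon–Fri): 72 × 5 = 360.
The 5 extra days are Tuesday, Wednesday, Thursday, Friday, Saturday — 4 of them qualify.
Total: 360 + 4 = 364.
Holidays: 2053-08-01 (Fri); 2053-09-16 (Tue); 2053-09-23 (Tue); 2053-10-21 (Tue); 2053-12-16 (Tue); 2054-01-13 (Tue); 2054-05-20 (Wed).
All 7 holidays fall on weekdays, so subtract 7.
Business days: 364 − 7 = 357.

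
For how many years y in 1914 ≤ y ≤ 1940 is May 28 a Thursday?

4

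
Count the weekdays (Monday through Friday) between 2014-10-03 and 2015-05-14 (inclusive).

160

2014-10-03 is a Friday.
That's 224 days from start to end, counting both.
224 = 7 × 32, so the span is exactly 32 full weeks.
Each full week contributes 5 weekdays (Mon–Fri): 32 × 5 = 160.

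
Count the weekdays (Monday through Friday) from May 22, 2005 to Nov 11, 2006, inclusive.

385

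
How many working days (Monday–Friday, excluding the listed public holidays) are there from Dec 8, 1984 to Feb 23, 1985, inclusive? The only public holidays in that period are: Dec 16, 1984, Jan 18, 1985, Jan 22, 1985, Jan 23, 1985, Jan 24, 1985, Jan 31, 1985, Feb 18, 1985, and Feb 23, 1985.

49

Dec 8, 1984 is a Saturday.
From Dec 8, 1984 to Feb 23, 1985 is 78 days inclusive.
78 = 7 × 11 + 1, so there are 11 full weeks plus 1 extra day.
Each full week contributes 5 weekdays (Mon–Fri): 11 × 5 = 55.
The 1 extra day is Saturday — none qualify.
Total: 55 + 0 = 55.
Holidays: Dec 16, 1984 (Sun); Jan 18, 1985 (Fri); Jan 22, 1985 (Tue); Jan 23, 1985 (Wed); Jan 24, 1985 (Thu); Jan 31, 1985 (Thu); Feb 18, 1985 (Mon); Feb 23, 1985 (Sat).
6 of the 8 holidays fall on weekdays; the rest are weekends and were already excluded.
Business days: 55 − 6 = 49.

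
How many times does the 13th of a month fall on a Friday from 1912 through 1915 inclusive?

7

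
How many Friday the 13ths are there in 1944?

The 13th falls on a Friday when the month's 13th has weekday Fri.
Jan 13 is Thu; Feb 13 is Sun; Mar 13 is Mon; Apr 13 is Thu; May 13 is Sat; Jun 13 is Tue; Jul 13 is Thu; Aug 13 is Sun; Sep 13 is Wed; Oct 13 is Fri ✓; Nov 13 is Mon; Dec 13 is Wed.
Friday the 13ths: Oct.

1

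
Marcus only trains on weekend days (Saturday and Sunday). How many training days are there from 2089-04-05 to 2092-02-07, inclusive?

2089-04-05 is a Tuesday.
The range spans 1039 days (inclusive of both endpoints).
1039 = 7 × 148 + 3, so there are 148 full weeks plus 3 extra days.
Each full week contributes 2 weekend days (Sat, Sun): 148 × 2 = 296.
The 3 extra days are Tue, Wed, Thu — none qualify.
Total: 296 + 0 = 296.

296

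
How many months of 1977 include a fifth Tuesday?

A month has five Tuesdays exactly when Tuesday falls within its first (length − 28) days.
Jan: 31 days, starts Sat → 5 of Sat, Sun, Mon
Feb: 28 days, starts Tue → 5 of (none)
Mar: 31 days, starts Tue → 5 of Tue, Wed, Thu ✓
Apr: 30 days, starts Fri → 5 of Fri, Sat
May: 31 days, starts Sun → 5 of Sun, Mon, Tue ✓
Jun: 30 days, starts Wed → 5 of Wed, Thu
Jul: 31 days, starts Fri → 5 of Fri, Sat, Sun
Aug: 31 days, starts Mon → 5 of Mon, Tue, Wed ✓
Sep: 30 days, starts Thu → 5 of Thu, Fri
Oct: 31 days, starts Sat → 5 of Sat, Sun, Mon
Nov: 30 days, starts Tue → 5 of Tue, Wed ✓
Dec: 31 days, starts Thu → 5 of Thu, Fri, Sat
Months with five Tuesdays: Mar, May, Aug, Nov.

4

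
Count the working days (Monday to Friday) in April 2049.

Apr 1, 2049 is a Thursday.
That's 30 days from start to end, counting both.
30 = 7 × 4 + 2, so there are 4 full weeks plus 2 extra days.
Each full week contributes 5 weekdays (Mon–Fri): 4 × 5 = 20.
The 2 extra days are Thursday, Friday — 2 of them qualify.
Total: 20 + 2 = 22.

22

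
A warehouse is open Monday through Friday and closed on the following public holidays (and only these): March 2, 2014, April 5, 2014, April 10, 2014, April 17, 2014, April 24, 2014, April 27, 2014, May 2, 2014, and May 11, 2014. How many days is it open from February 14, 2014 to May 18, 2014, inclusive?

February 14, 2014 is a Friday.
That's 94 days from start to end, counting both.
94 = 7 × 13 + 3, so there are 13 full weeks plus 3 extra days.
Each full week contributes 5 weekdays (Mon–Fri): 13 × 5 = 65.
The 3 extra days are Fri, Sat, Sun — 1 of them qualifies.
Total: 65 + 1 = 66.
Holidays: March 2, 2014 (Sun); April 5, 2014 (Sat); April 10, 2014 (Thu); April 17, 2014 (Thu); April 24, 2014 (Thu); April 27, 2014 (Sun); May 2, 2014 (Fri); May 11, 2014 (Sun).
4 of the 8 holidays fall on weekdays; the rest are weekends and were already excluded.
Business days: 66 − 4 = 62.

62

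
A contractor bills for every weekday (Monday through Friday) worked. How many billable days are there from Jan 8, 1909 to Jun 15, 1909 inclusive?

113 weekdays

Jan 8, 1909 is a Friday.
That's 159 days from start to end, counting both.
159 = 7 × 22 + 5, so there are 22 full weeks plus 5 extra days.
Each full week contributes 5 weekdays (Mon–Fri): 22 × 5 = 110.
The 5 extra days are Friday, Saturday, Sunday, Monday, Tuesday — 3 of them qualify.
Total: 110 + 3 = 113.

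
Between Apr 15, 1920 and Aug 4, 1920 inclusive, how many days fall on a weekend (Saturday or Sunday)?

Apr 15, 1920 is a Thursday.
The range spans 112 days (inclusive of both endpoints).
112 = 7 × 16, so the span is exactly 16 full weeks.
Each full week contributes 2 weekend days (Sat, Sun): 16 × 2 = 32.
Total: 32.

32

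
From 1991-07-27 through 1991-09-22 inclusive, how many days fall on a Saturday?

1991-07-27 is a Saturday.
From 1991-07-27 to 1991-09-22 is 58 days inclusive.
58 = 7 × 8 + 2, so there are 8 full weeks plus 2 extra days.
Each full week contributes one Saturday: 8 so far.
The 2 extra days are Sat, Sun — 1 of them qualifies.
Total: 8 + 1 = 9.

9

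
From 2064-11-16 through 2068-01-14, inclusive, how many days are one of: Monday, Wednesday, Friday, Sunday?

660

2064-11-16 is a Sunday.
The range spans 1155 days (inclusive of both endpoints).
1155 = 7 × 165, so the span is exactly 165 full weeks.
Each full week contributes 4 days from the set (Mon, Wed, Fri, Sun): 165 × 4 = 660.
Total: 660.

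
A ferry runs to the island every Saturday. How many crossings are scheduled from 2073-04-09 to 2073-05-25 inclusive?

2073-04-09 is a Sunday.
The range spans 47 days (inclusive of both endpoints).
47 = 7 × 6 + 5, so there are 6 full weeks plus 5 extra days.
Each full week contributes one Saturday: 6 so far.
The 5 extra days are Sun, Mon, Tue, Wed, Thu — none qualify.
Total: 6 + 0 = 6.

6 Saturdays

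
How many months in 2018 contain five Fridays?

A month has five Fridays exactly when Friday falls within its first (length − 28) days.
Jan: 31 days, starts Mon → 5 of Mon, Tue, Wed
Feb: 28 days, starts Thu → 5 of (none)
Mar: 31 days, starts Thu → 5 of Thu, Fri, Sat ✓
Apr: 30 days, starts Sun → 5 of Sun, Mon
May: 31 days, starts Tue → 5 of Tue, Wed, Thu
Jun: 30 days, starts Fri → 5 of Fri, Sat ✓
Jul: 31 days, starts Sun → 5 of Sun, Mon, Tue
Aug: 31 days, starts Wed → 5 of Wed, Thu, Fri ✓
Sep: 30 days, starts Sat → 5 of Sat, Sun
Oct: 31 days, starts Mon → 5 of Mon, Tue, Wed
Nov: 30 days, starts Thu → 5 of Thu, Fri ✓
Dec: 31 days, starts Sat → 5 of Sat, Sun, Mon
Months with five Fridays: Mar, Jun, Aug, Nov.

4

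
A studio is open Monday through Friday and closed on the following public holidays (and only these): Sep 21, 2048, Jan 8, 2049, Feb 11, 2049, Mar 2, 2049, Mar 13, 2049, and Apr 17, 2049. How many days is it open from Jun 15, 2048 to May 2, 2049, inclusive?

226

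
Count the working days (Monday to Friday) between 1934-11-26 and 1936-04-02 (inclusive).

1934-11-26 is a Monday.
That's 494 days from start to end, counting both.
494 = 7 × 70 + 4, so there are 70 full weeks plus 4 extra days.
Each full week contributes 5 weekdays (Mon–Fri): 70 × 5 = 350.
The 4 extra days are Monday, Tuesday, Wednesday, Thursday — 4 of them qualify.
Total: 350 + 4 = 354.

354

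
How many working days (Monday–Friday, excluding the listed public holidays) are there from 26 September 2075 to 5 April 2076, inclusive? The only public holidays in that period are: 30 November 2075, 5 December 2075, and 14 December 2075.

136 working days

26 September 2075 is a Thursday.
From 26 September 2075 to 5 April 2076 is 193 days inclusive.
193 = 7 × 27 + 4, so there are 27 full weeks plus 4 extra days.
Each full week contributes 5 weekdays (Mon–Fri): 27 × 5 = 135.
The 4 extra days are Thu, Fri, Sat, Sun — 2 of them qualify.
Total: 135 + 2 = 137.
Holidays: 30 November 2075 (Sat); 5 December 2075 (Thu); 14 December 2075 (Sat).
1 of the 3 holidays fall on weekdays; the rest are weekends and were already excluded.
Business days: 137 − 1 = 136.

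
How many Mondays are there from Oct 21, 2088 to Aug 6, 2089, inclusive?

Oct 21, 2088 is a Thursday.
From Oct 21, 2088 to Aug 6, 2089 is 290 days inclusive.
290 = 7 × 41 + 3, so there are 41 full weeks plus 3 extra days.
Each full week contributes one Monday: 41 so far.
The 3 extra days are Thursday, Friday, Saturday — none qualify.
Total: 41 + 0 = 41.

41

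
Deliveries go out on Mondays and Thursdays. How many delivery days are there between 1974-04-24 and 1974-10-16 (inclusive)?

50

1974-04-24 is a Wednesday.
From 1974-04-24 to 1974-10-16 is 176 days inclusive.
176 = 7 × 25 + 1, so there are 25 full weeks plus 1 extra day.
Each full week contributes 2 days from the set (Mon, Thu): 25 × 2 = 50.
The 1 extra day is Wed — none qualify.
Total: 50 + 0 = 50.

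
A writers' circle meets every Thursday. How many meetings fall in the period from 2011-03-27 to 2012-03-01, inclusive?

49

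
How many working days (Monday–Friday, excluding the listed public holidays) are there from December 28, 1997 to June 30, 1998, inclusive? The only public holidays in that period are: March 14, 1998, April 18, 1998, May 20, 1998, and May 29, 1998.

December 28, 1997 is a Sunday.
The range spans 185 days (inclusive of both endpoints).
185 = 7 × 26 + 3, so there are 26 full weeks plus 3 extra days.
Each full week contributes 5 weekdays (Mon–Fri): 26 × 5 = 130.
The 3 extra days are Sun, Mon, Tue — 2 of them qualify.
Total: 130 + 2 = 132.
Holidays: March 14, 1998 (Sat); April 18, 1998 (Sat); May 20, 1998 (Wed); May 29, 1998 (Fri).
2 of the 4 holidays fall on weekdays; the rest are weekends and were already excluded.
Business days: 132 − 2 = 130.

130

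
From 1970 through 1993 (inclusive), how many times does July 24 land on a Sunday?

Day of week of July 24 in each year:
1970: Fri, 1971: Sat, 1972: Mon, 1973: Tue, 1974: Wed, 1975: Thu, 1976: Sat, 1977: Sun ✓, 1978: Mon, 1979: Tue, 1980: Thu, 1981: Fri, 1982: Sat, 1983: Sun ✓, 1984: Tue, 1985: Wed, 1986: Thu, 1987: Fri, 1988: Sun ✓, 1989: Mon, 1990: Tue, 1991: Wed, 1992: Fri, 1993: Sat
Sundays: 1977, 1983, 1988.

3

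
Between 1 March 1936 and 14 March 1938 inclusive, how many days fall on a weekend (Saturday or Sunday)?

213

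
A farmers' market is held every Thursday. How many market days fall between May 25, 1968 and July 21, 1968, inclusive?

May 25, 1968 is a Saturday.
From May 25, 1968 to July 21, 1968 is 58 days inclusive.
58 = 7 × 8 + 2, so there are 8 full weeks plus 2 extra days.
Each full week contributes one Thursday: 8 so far.
The 2 extra days are Sat, Sun — none qualify.
Total: 8 + 0 = 8.

8 Thursdays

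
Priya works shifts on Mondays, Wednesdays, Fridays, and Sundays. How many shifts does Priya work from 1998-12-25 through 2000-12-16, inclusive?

1998-12-25 is a Friday.
That's 723 days from start to end, counting both.
723 = 7 × 103 + 2, so there are 103 full weeks plus 2 extra days.
Each full week contributes 4 days from the set (Mon, Wed, Fri, Sun): 103 × 4 = 412.
The 2 extra days are Friday, Saturday — 1 of them qualifies.
Total: 412 + 1 = 413.

413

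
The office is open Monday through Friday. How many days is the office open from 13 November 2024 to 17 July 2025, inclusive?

13 November 2024 is a Wednesday.
That's 247 days from start to end, counting both.
247 = 7 × 35 + 2, so there are 35 full weeks plus 2 extra days.
Each full week contributes 5 weekdays (Mon–Fri): 35 × 5 = 175.
The 2 extra days are Wed, Thu — 2 of them qualify.
Total: 175 + 2 = 177.

177 weekdays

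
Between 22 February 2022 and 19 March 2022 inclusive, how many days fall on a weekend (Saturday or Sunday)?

7

22 February 2022 is a Tuesday.
That's 26 days from start to end, counting both.
26 = 7 × 3 + 5, so there are 3 full weeks plus 5 extra days.
Each full week contributes 2 weekend days (Sat, Sun): 3 × 2 = 6.
The 5 extra days are Tue, Wed, Thu, Fri, Sat — 1 of them qualifies.
Total: 6 + 1 = 7.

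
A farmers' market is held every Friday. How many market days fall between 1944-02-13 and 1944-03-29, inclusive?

6

1944-02-13 is a Sunday.
That's 46 days from start to end, counting both.
46 = 7 × 6 + 4, so there are 6 full weeks plus 4 extra days.
Each full week contributes one Friday: 6 so far.
The 4 extra days are Sunday, Monday, Tuesday, Wednesday — none qualify.
Total: 6 + 0 = 6.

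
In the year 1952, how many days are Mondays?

January 1, 1952 is a Tuesday.
From January 1, 1952 to December 31, 1952 is 366 days inclusive.
366 = 7 × 52 + 2, so there are 52 full weeks plus 2 extra days.
Each full week contributes one Monday: 52 so far.
The 2 extra days are Tue, Wed — none qualify.
Total: 52 + 0 = 52.

52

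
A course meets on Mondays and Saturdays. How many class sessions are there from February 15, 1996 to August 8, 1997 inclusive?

February 15, 1996 is a Thursday.
That's 541 days from start to end, counting both.
541 = 7 × 77 + 2, so there are 77 full weeks plus 2 extra days.
Each full week contributes 2 days from the set (Mon, Sat): 77 × 2 = 154.
The 2 extra days are Thursday, Friday — none qualify.
Total: 154 + 0 = 154.

154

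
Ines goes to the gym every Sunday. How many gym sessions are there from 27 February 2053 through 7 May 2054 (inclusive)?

62

27 February 2053 is a Thursday.
The range spans 435 days (inclusive of both endpoints).
435 = 7 × 62 + 1, so there are 62 full weeks plus 1 extra day.
Each full week contributes one Sunday: 62 so far.
The 1 extra day is Thursday — none qualify.
Total: 62 + 0 = 62.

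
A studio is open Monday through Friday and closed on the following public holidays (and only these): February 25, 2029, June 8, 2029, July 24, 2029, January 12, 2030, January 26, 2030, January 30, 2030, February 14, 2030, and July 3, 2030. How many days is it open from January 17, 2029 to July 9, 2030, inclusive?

380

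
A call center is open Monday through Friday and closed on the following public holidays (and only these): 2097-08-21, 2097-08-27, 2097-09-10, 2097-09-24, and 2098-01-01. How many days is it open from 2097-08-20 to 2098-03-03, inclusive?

2097-08-20 is a Tuesday.
That's 196 days from start to end, counting both.
196 = 7 × 28, so the span is exactly 28 full weeks.
Each full week contributes 5 weekdays (Mon–Fri): 28 × 5 = 140.
Holidays: 2097-08-21 (Wed); 2097-08-27 (Tue); 2097-09-10 (Tue); 2097-09-24 (Tue); 2098-01-01 (Wed).
All 5 holidays fall on weekdays, so subtract 5.
Business days: 140 − 5 = 135.

135 business days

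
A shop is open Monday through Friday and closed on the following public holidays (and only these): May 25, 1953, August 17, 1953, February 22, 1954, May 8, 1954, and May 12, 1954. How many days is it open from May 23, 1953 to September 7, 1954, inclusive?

333

May 23, 1953 is a Saturday.
The range spans 473 days (inclusive of both endpoints).
473 = 7 × 67 + 4, so there are 67 full weeks plus 4 extra days.
Each full week contributes 5 weekdays (Mon–Fri): 67 × 5 = 335.
The 4 extra days are Saturday, Sunday, Monday, Tuesday — 2 of them qualify.
Total: 335 + 2 = 337.
Holidays: May 25, 1953 (Mon); August 17, 1953 (Mon); February 22, 1954 (Mon); May 8, 1954 (Sat); May 12, 1954 (Wed).
4 of the 5 holidays fall on weekdays; the rest are weekends and were already excluded.
Business days: 337 − 4 = 333.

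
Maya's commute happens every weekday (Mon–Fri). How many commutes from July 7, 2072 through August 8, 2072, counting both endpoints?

23

July 7, 2072 is a Thursday.
The range spans 33 days (inclusive of both endpoints).
33 = 7 × 4 + 5, so there are 4 full weeks plus 5 extra days.
Each full week contributes 5 weekdays (Mon–Fri): 4 × 5 = 20.
The 5 extra days are Thu, Fri, Sat, Sun, Mon — 3 of them qualify.
Total: 20 + 3 = 23.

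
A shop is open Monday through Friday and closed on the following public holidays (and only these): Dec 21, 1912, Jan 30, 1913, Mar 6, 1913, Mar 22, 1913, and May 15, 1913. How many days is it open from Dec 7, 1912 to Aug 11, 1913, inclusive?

173 business days

Dec 7, 1912 is a Saturday.
The range spans 248 days (inclusive of both endpoints).
248 = 7 × 35 + 3, so there are 35 full weeks plus 3 extra days.
Each full week contributes 5 weekdays (Mon–Fri): 35 × 5 = 175.
The 3 extra days are Saturday, Sunday, Monday — 1 of them qualifies.
Total: 175 + 1 = 176.
Holidays: Dec 21, 1912 (Sat); Jan 30, 1913 (Thu); Mar 6, 1913 (Thu); Mar 22, 1913 (Sat); May 15, 1913 (Thu).
3 of the 5 holidays fall on weekdays; the rest are weekends and were already excluded.
Business days: 176 − 3 = 173.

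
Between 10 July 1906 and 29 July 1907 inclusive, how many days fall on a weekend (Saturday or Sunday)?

10 July 1906 is a Tuesday.
The range spans 385 days (inclusive of both endpoints).
385 = 7 × 55, so the span is exactly 55 full weeks.
Each full week contributes 2 weekend days (Sat, Sun): 55 × 2 = 110.
Total: 110.

110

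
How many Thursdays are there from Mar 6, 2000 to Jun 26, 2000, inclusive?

16 Thursdays

Mar 6, 2000 is a Monday.
The range spans 113 days (inclusive of both endpoints).
113 = 7 × 16 + 1, so there are 16 full weeks plus 1 extra day.
Each full week contributes one Thursday: 16 so far.
The 1 extra day is Mon — none qualify.
Total: 16 + 0 = 16.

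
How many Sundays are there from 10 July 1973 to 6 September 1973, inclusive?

10 July 1973 is a Tuesday.
That's 59 days from start to end, counting both.
59 = 7 × 8 + 3, so there are 8 full weeks plus 3 extra days.
Each full week contributes one Sunday: 8 so far.
The 3 extra days are Tuesday, Wednesday, Thursday — none qualify.
Total: 8 + 0 = 8.

8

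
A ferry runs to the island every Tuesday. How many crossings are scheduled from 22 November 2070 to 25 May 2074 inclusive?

183 Tuesdays

22 November 2070 is a Saturday.
That's 1281 days from start to end, counting both.
1281 = 7 × 183, so the span is exactly 183 full weeks.
Each full week contributes one Tuesday: 183 so far.
Total: 183.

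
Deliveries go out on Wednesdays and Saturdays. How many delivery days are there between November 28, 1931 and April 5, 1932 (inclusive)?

November 28, 1931 is a Saturday.
From November 28, 1931 to April 5, 1932 is 130 days inclusive.
130 = 7 × 18 + 4, so there are 18 full weeks plus 4 extra days.
Each full week contributes 2 days from the set (Wed, Sat): 18 × 2 = 36.
The 4 extra days are Saturday, Sunday, Monday, Tuesday — 1 of them qualifies.
Total: 36 + 1 = 37.

37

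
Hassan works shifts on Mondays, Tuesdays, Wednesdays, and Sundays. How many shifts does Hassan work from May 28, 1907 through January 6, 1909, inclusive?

338

May 28, 1907 is a Tuesday.
From May 28, 1907 to January 6, 1909 is 590 days inclusive.
590 = 7 × 84 + 2, so there are 84 full weeks plus 2 extra days.
Each full week contributes 4 days from the set (Mon, Tue, Wed, Sun): 84 × 4 = 336.
The 2 extra days are Tuesday, Wednesday — 2 of them qualify.
Total: 336 + 2 = 338.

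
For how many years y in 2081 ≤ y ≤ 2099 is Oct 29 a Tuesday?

2

Day of week of October 29 in each year:
2081: Wed, 2082: Thu, 2083: Fri, 2084: Sun, 2085: Mon, 2086: Tue ✓, 2087: Wed, 2088: Fri, 2089: Sat, 2090: Sun, 2091: Mon, 2092: Wed, 2093: Thu, 2094: Fri, 2095: Sat, 2096: Mon, 2097: Tue ✓, 2098: Wed, 2099: Thu
Tuesdays: 2086, 2097.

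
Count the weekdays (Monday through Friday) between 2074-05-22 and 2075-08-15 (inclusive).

2074-05-22 is a Tuesday.
The range spans 451 days (inclusive of both endpoints).
451 = 7 × 64 + 3, so there are 64 full weeks plus 3 extra days.
Each full week contributes 5 weekdays (Mon–Fri): 64 × 5 = 320.
The 3 extra days are Tue, Wed, Thu — 3 of them qualify.
Total: 320 + 3 = 323.

323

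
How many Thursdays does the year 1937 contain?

1937-01-01 is a Friday.
The range spans 365 days (inclusive of both endpoints).
365 = 7 × 52 + 1, so there are 52 full weeks plus 1 extra day.
Each full week contributes one Thursday: 52 so far.
The 1 extra day is Friday — none qualify.
Total: 52 + 0 = 52.

52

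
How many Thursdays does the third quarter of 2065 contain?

Jul 1, 2065 is a Wednesday.
The range spans 92 days (inclusive of both endpoints).
92 = 7 × 13 + 1, so there are 13 full weeks plus 1 extra day.
Each full week contributes one Thursday: 13 so far.
The 1 extra day is Wed — none qualify.
Total: 13 + 0 = 13.

13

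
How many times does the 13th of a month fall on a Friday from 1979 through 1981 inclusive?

Friday-the-13ths by year:
1979: Apr, Jul
1980: Jun
1981: Feb, Mar, Nov

6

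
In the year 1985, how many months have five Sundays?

A month has five Sundays exactly when Sunday falls within its first (length − 28) days.
Jan: 31 days, starts Tue → 5 of Tue, Wed, Thu
Feb: 28 days, starts Fri → 5 of (none)
Mar: 31 days, starts Fri → 5 of Fri, Sat, Sun ✓
Apr: 30 days, starts Mon → 5 of Mon, Tue
May: 31 days, starts Wed → 5 of Wed, Thu, Fri
Jun: 30 days, starts Sat → 5 of Sat, Sun ✓
Jul: 31 days, starts Mon → 5 of Mon, Tue, Wed
Aug: 31 days, starts Thu → 5 of Thu, Fri, Sat
Sep: 30 days, starts Sun → 5 of Sun, Mon ✓
Oct: 31 days, starts Tue → 5 of Tue, Wed, Thu
Nov: 30 days, starts Fri → 5 of Fri, Sat
Dec: 31 days, starts Sun → 5 of Sun, Mon, Tue ✓
Months with five Sundays: Mar, Jun, Sep, Dec.

4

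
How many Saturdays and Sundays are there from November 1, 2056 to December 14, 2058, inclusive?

November 1, 2056 is a Wednesday.
That's 774 days from start to end, counting both.
774 = 7 × 110 + 4, so there are 110 full weeks plus 4 extra days.
Each full week contributes 2 weekend days (Sat, Sun): 110 × 2 = 220.
The 4 extra days are Wed, Thu, Fri, Sat — 1 of them qualifies.
Total: 220 + 1 = 221.

221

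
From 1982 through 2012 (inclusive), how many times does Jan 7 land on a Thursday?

5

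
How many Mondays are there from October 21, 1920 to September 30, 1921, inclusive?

49 Mondays

October 21, 1920 is a Thursday.
The range spans 345 days (inclusive of both endpoints).
345 = 7 × 49 + 2, so there are 49 full weeks plus 2 extra days.
Each full week contributes one Monday: 49 so far.
The 2 extra days are Thu, Fri — none qualify.
Total: 49 + 0 = 49.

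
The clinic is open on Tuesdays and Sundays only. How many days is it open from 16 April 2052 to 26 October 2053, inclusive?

16 April 2052 is a Tuesday.
From 16 April 2052 to 26 October 2053 is 559 days inclusive.
559 = 7 × 79 + 6, so there are 79 full weeks plus 6 extra days.
Each full week contributes 2 days from the set (Tue, Sun): 79 × 2 = 158.
The 6 extra days are Tue, Wed, Thu, Fri, Sat, Sun — 2 of them qualify.
Total: 158 + 2 = 160.

160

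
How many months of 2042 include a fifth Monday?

A month has five Mondays exactly when Monday falls within its first (length − 28) days.
Jan: 31 days, starts Wed → 5 of Wed, Thu, Fri
Feb: 28 days, starts Sat → 5 of (none)
Mar: 31 days, starts Sat → 5 of Sat, Sun, Mon ✓
Apr: 30 days, starts Tue → 5 of Tue, Wed
May: 31 days, starts Thu → 5 of Thu, Fri, Sat
Jun: 30 days, starts Sun → 5 of Sun, Mon ✓
Jul: 31 days, starts Tue → 5 of Tue, Wed, Thu
Aug: 31 days, starts Fri → 5 of Fri, Sat, Sun
Sep: 30 days, starts Mon → 5 of Mon, Tue ✓
Oct: 31 days, starts Wed → 5 of Wed, Thu, Fri
Nov: 30 days, starts Sat → 5 of Sat, Sun
Dec: 31 days, starts Mon → 5 of Mon, Tue, Wed ✓
Months with five Mondays: Mar, Jun, Sep, Dec.

4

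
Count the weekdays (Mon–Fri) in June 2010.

22 weekdays

2010-06-01 is a Tuesday.
From 2010-06-01 to 2010-06-30 is 30 days inclusive.
30 = 7 × 4 + 2, so there are 4 full weeks plus 2 extra days.
Each full week contributes 5 weekdays (Mon–Fri): 4 × 5 = 20.
The 2 extra days are Tuesday, Wednesday — 2 of them qualify.
Total: 20 + 2 = 22.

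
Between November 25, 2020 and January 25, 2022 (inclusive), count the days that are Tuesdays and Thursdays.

122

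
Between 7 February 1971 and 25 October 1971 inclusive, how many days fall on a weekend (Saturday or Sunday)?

7 February 1971 is a Sunday.
That's 261 days from start to end, counting both.
261 = 7 × 37 + 2, so there are 37 full weeks plus 2 extra days.
Each full week contributes 2 weekend days (Sat, Sun): 37 × 2 = 74.
The 2 extra days are Sunday, Monday — 1 of them qualifies.
Total: 74 + 1 = 75.

75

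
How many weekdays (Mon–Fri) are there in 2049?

1 January 2049 is a Friday.
The range spans 365 days (inclusive of both endpoints).
365 = 7 × 52 + 1, so there are 52 full weeks plus 1 extra day.
Each full week contributes 5 weekdays (Mon–Fri): 52 × 5 = 260.
The 1 extra day is Friday — 1 of them qualifies.
Total: 260 + 1 = 261.

261 weekdays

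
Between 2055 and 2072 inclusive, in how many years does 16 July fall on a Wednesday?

3

Day of week of July 16 in each year:
2055: Fri, 2056: Sun, 2057: Mon, 2058: Tue, 2059: Wed ✓, 2060: Fri, 2061: Sat, 2062: Sun, 2063: Mon, 2064: Wed ✓, 2065: Thu, 2066: Fri, 2067: Sat, 2068: Mon, 2069: Tue, 2070: Wed ✓, 2071: Thu, 2072: Sat
Wednesdays: 2059, 2064, 2070.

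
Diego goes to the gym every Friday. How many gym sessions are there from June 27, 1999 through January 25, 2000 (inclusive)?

30

June 27, 1999 is a Sunday.
From June 27, 1999 to January 25, 2000 is 213 days inclusive.
213 = 7 × 30 + 3, so there are 30 full weeks plus 3 extra days.
Each full week contributes one Friday: 30 so far.
The 3 extra days are Sun, Mon, Tue — none qualify.
Total: 30 + 0 = 30.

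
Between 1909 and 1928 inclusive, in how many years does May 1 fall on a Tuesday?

3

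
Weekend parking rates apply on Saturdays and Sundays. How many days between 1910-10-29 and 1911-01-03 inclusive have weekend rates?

20

1910-10-29 is a Saturday.
That's 67 days from start to end, counting both.
67 = 7 × 9 + 4, so there are 9 full weeks plus 4 extra days.
Each full week contributes 2 weekend days (Sat, Sun): 9 × 2 = 18.
The 4 extra days are Sat, Sun, Mon, Tue — 2 of them qualify.
Total: 18 + 2 = 20.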